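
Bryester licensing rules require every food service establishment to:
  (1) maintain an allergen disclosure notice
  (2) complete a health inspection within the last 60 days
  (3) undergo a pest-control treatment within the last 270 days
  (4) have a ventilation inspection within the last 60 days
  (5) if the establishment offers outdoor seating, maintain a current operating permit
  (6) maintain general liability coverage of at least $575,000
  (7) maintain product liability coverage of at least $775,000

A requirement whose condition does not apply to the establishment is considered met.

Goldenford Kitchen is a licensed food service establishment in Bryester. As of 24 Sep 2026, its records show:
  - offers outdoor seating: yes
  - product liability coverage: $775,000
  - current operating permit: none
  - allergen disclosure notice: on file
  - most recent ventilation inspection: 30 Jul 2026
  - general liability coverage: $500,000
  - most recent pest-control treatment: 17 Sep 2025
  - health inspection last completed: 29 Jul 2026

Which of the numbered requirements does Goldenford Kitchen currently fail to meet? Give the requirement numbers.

1. allergen disclosure notice present → met
2. health inspection 57 days ago vs limit 60 → met
3. pest-control treatment 372 days ago vs limit 270 → not met
4. ventilation inspection 56 days ago vs limit 60 → met
5. condition 'offers outdoor seating' holds; current operating permit absent → not met
6. general liability coverage $500,000 < $575,000 → not met
7. product liability coverage $775,000 ≥ $775,000 → met
Not met: 3, 5, 6

3, 5, 6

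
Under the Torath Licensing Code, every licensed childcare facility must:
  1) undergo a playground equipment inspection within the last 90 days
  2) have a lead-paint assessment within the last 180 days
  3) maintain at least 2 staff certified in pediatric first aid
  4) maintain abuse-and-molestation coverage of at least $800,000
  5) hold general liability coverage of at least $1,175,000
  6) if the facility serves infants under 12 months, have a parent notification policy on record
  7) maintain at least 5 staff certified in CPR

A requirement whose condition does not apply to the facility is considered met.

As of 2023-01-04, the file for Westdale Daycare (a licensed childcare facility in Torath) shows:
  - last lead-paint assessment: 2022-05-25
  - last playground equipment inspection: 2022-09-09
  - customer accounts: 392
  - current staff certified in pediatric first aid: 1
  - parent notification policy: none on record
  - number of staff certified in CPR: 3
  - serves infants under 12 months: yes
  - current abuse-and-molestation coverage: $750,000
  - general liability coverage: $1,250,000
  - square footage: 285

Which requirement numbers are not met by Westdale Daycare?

1. playground equipment inspection 117 days ago vs limit 90 → not met
2. lead-paint assessment 224 days ago vs limit 180 → not met
3. staff certified in pediatric first aid 1 < 2 → not met
4. abuse-and-molestation coverage $750,000 < $800,000 → not met
5. general liability coverage $1,250,000 ≥ $1,175,000 → met
6. condition 'serves infants under 12 months' holds; parent notification policy absent → not met
7. staff certified in CPR 3 < 5 → not met
Not met: 1, 2, 3, 4, 6, 7

1, 2, 3, 4, 6, 7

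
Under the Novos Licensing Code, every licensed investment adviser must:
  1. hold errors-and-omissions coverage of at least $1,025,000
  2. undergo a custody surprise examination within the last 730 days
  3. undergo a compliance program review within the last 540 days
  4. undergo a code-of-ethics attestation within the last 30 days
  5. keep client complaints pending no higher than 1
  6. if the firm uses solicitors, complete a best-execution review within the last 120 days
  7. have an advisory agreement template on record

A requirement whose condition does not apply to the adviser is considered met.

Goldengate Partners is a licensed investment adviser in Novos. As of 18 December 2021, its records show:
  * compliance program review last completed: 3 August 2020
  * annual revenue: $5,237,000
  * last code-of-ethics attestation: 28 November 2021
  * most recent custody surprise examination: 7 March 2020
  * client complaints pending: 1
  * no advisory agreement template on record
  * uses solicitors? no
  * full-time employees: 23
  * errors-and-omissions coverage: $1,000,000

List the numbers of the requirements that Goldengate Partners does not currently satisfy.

1, 7

1. errors-and-omissions coverage $1,000,000 < $1,025,000 → not met
2. custody surprise examination 651 days ago vs limit 730 → met
3. compliance program review 502 days ago vs limit 540 → met
4. code-of-ethics attestation 20 days ago vs limit 30 → met
5. client complaints pending 1 ≤ 1 → met
6. condition 'uses solicitors' does not hold → requirement n/a → met
7. advisory agreement template absent → not met
Not met: 1, 7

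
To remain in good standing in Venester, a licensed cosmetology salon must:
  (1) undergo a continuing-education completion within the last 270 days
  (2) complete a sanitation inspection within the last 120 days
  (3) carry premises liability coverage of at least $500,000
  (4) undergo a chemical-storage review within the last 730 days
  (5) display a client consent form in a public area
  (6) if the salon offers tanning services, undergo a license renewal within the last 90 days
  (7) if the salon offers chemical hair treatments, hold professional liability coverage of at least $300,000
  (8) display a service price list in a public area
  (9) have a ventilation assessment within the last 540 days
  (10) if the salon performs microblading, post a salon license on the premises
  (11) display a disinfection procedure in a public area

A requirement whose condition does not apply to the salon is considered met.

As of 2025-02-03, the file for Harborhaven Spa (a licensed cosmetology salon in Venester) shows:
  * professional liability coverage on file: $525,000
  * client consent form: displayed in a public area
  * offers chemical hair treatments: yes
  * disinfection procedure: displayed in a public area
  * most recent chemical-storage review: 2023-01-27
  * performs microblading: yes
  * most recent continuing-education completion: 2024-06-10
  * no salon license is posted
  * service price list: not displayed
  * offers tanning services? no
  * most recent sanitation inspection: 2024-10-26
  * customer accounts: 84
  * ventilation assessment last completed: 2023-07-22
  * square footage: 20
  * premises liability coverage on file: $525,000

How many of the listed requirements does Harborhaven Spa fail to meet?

1. continuing-education completion 238 days ago vs limit 270 → met
2. sanitation inspection 100 days ago vs limit 120 → met
3. premises liability coverage $525,000 ≥ $500,000 → met
4. chemical-storage review 738 days ago vs limit 730 → not met
5. client consent form present → met
6. condition 'offers tanning services' does not hold → requirement n/a → met
7. condition 'offers chemical hair treatments' holds; professional liability coverage $525,000 ≥ $300,000 → met
8. service price list absent → not met
9. ventilation assessment 562 days ago vs limit 540 → not met
10. condition 'performs microblading' holds; salon license absent → not met
11. disinfection procedure present → met
Not met: 4 of 11

4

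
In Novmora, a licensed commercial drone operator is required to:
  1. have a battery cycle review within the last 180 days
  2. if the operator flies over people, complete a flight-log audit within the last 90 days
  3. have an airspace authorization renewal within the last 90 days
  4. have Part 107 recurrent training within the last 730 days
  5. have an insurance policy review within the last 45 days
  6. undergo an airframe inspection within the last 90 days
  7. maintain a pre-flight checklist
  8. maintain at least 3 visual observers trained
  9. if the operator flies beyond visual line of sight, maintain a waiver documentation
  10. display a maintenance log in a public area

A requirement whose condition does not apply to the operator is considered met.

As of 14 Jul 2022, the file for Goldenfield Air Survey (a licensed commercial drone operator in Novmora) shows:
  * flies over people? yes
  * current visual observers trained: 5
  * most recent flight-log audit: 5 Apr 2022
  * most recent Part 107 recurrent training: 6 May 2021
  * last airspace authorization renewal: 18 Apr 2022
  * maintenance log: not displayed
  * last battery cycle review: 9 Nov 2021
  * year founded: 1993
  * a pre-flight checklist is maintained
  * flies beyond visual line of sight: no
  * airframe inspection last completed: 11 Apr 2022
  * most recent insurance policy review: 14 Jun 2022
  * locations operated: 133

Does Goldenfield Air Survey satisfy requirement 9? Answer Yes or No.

9. condition 'flies beyond visual line of sight' does not hold → requirement n/a → met

Yes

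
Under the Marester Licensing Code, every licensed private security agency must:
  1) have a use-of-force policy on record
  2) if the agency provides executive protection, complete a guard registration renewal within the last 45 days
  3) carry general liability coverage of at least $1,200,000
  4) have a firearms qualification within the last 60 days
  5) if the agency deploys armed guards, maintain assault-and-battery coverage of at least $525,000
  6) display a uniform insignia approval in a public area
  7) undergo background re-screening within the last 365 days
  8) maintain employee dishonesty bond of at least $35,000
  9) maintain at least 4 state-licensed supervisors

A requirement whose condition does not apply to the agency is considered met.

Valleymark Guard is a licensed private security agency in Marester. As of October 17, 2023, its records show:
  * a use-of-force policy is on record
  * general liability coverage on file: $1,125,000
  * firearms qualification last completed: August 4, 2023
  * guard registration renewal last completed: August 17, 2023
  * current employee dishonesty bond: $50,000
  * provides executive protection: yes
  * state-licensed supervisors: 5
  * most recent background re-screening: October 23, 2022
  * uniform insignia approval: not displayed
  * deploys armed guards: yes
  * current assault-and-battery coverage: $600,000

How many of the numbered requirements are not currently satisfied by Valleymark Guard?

4

1. use-of-force policy present → met
2. condition 'provides executive protection' holds; guard registration renewal 61 days ago vs limit 45 → not met
3. general liability coverage $1,125,000 < $1,200,000 → not met
4. firearms qualification 74 days ago vs limit 60 → not met
5. condition 'deploys armed guards' holds; assault-and-battery coverage $600,000 ≥ $525,000 → met
6. uniform insignia approval absent → not met
7. background re-screening 359 days ago vs limit 365 → met
8. employee dishonesty bond $50,000 ≥ $35,000 → met
9. state-licensed supervisors 5 ≥ 4 → met
Not met: 4 of 9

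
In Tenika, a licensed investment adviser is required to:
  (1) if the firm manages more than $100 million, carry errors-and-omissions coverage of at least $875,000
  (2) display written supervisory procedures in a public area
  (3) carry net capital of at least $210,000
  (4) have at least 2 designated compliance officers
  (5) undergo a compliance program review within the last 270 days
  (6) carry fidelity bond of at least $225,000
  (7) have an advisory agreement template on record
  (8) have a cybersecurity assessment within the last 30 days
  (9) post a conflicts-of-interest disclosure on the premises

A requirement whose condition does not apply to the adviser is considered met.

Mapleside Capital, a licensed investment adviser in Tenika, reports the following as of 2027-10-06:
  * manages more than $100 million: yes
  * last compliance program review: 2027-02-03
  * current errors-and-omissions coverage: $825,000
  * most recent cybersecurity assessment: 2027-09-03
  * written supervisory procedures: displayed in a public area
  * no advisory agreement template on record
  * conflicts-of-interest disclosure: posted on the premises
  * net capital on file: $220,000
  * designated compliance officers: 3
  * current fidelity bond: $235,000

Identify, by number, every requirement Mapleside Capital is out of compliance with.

1. condition 'manages more than $100 million' holds; errors-and-omissions coverage $825,000 < $875,000 → not met
2. written supervisory procedures present → met
3. net capital $220,000 ≥ $210,000 → met
4. designated compliance officers 3 ≥ 2 → met
5. compliance program review 245 days ago vs limit 270 → met
6. fidelity bond $235,000 ≥ $225,000 → met
7. advisory agreement template absent → not met
8. cybersecurity assessment 33 days ago vs limit 30 → not met
9. conflicts-of-interest disclosure present → met
Not met: 1, 7, 8

1, 7, 8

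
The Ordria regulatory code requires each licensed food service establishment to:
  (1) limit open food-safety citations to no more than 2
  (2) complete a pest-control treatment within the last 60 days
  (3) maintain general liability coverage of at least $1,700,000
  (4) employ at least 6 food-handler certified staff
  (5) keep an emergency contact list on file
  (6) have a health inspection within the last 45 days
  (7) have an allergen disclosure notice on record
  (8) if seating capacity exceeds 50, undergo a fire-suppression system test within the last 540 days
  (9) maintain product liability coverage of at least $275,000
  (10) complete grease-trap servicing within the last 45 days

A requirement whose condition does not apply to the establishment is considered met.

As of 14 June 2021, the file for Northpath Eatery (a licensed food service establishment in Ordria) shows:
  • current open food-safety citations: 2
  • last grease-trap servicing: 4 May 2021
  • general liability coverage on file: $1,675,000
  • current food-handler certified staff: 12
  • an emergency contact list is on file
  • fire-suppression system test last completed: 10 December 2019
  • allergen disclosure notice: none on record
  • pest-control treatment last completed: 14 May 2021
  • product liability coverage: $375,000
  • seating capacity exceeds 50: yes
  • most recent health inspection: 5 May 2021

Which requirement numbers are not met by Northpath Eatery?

1. open food-safety citations 2 ≤ 2 → met
2. pest-control treatment 31 days ago vs limit 60 → met
3. general liability coverage $1,675,000 < $1,700,000 → not met
4. food-handler certified staff 12 ≥ 6 → met
5. emergency contact list present → met
6. health inspection 40 days ago vs limit 45 → met
7. allergen disclosure notice absent → not met
8. condition 'seating capacity exceeds 50' holds; fire-suppression system test 552 days ago vs limit 540 → not met
9. product liability coverage $375,000 ≥ $275,000 → met
10. grease-trap servicing 41 days ago vs limit 45 → met
Not met: 3, 7, 8

3, 7, 8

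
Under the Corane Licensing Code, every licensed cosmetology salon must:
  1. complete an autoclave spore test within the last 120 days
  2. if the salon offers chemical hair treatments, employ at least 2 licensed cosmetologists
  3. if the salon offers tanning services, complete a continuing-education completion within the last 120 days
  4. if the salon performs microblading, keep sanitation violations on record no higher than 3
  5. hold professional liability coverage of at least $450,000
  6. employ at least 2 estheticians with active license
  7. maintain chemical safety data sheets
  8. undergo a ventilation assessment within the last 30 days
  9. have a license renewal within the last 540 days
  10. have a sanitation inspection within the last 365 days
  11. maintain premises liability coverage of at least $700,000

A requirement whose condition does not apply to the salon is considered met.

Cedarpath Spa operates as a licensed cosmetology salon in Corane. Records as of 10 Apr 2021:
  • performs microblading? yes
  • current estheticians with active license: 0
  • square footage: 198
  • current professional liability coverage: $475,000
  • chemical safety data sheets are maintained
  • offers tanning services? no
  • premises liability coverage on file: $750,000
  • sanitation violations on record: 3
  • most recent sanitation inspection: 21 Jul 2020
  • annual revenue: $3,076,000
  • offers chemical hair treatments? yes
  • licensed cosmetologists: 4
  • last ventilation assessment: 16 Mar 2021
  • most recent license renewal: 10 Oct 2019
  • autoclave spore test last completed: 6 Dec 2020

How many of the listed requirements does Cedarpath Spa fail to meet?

1. autoclave spore test 125 days ago vs limit 120 → not met
2. condition 'offers chemical hair treatments' holds; licensed cosmetologists 4 ≥ 2 → met
3. condition 'offers tanning services' does not hold → requirement n/a → met
4. condition 'performs microblading' holds; sanitation violations on record 3 ≤ 3 → met
5. professional liability coverage $475,000 ≥ $450,000 → met
6. estheticians with active license 0 < 2 → not met
7. chemical safety data sheets present → met
8. ventilation assessment 25 days ago vs limit 30 → met
9. license renewal 548 days ago vs limit 540 → not met
10. sanitation inspection 263 days ago vs limit 365 → met
11. premises liability coverage $750,000 ≥ $700,000 → met
Not met: 3 of 11

3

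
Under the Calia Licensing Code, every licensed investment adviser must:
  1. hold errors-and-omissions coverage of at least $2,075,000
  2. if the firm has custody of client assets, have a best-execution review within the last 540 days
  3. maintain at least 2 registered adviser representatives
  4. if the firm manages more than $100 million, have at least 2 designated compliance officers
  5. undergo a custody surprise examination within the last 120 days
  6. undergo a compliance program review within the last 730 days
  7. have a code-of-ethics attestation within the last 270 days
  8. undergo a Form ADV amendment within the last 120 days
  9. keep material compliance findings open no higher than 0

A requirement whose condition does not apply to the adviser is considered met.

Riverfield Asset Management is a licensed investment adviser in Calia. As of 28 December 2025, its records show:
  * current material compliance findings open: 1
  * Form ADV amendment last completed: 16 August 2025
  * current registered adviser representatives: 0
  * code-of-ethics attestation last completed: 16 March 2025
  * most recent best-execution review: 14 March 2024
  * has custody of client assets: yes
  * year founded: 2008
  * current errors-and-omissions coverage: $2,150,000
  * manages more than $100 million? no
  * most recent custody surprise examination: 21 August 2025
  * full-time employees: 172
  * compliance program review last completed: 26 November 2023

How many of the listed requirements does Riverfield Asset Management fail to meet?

7

1. errors-and-omissions coverage $2,150,000 ≥ $2,075,000 → met
2. condition 'has custody of client assets' holds; best-execution review 654 days ago vs limit 540 → not met
3. registered adviser representatives 0 < 2 → not met
4. condition 'manages more than $100 million' does not hold → requirement n/a → met
5. custody surprise examination 129 days ago vs limit 120 → not met
6. compliance program review 763 days ago vs limit 730 → not met
7. code-of-ethics attestation 287 days ago vs limit 270 → not met
8. Form ADV amendment 134 days ago vs limit 120 → not met
9. material compliance findings open 1 > 0 → not met
Not met: 7 of 9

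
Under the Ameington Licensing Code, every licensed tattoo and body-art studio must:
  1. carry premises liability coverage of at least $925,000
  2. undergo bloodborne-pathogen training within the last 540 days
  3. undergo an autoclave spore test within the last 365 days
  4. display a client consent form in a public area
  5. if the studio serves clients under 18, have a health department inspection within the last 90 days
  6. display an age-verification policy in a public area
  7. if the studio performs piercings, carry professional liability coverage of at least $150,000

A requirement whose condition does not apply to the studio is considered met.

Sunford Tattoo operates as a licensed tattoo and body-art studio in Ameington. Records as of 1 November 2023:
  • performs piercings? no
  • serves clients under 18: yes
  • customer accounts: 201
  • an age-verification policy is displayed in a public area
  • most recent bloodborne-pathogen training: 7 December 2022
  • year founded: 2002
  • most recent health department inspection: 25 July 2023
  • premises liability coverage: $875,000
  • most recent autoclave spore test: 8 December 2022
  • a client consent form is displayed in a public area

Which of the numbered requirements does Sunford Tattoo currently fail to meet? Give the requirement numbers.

1, 5

1. premises liability coverage $875,000 < $925,000 → not met
2. bloodborne-pathogen training 329 days ago vs limit 540 → met
3. autoclave spore test 328 days ago vs limit 365 → met
4. client consent form present → met
5. condition 'serves clients under 18' holds; health department inspection 99 days ago vs limit 90 → not met
6. age-verification policy present → met
7. condition 'performs piercings' does not hold → requirement n/a → met
Not met: 1, 5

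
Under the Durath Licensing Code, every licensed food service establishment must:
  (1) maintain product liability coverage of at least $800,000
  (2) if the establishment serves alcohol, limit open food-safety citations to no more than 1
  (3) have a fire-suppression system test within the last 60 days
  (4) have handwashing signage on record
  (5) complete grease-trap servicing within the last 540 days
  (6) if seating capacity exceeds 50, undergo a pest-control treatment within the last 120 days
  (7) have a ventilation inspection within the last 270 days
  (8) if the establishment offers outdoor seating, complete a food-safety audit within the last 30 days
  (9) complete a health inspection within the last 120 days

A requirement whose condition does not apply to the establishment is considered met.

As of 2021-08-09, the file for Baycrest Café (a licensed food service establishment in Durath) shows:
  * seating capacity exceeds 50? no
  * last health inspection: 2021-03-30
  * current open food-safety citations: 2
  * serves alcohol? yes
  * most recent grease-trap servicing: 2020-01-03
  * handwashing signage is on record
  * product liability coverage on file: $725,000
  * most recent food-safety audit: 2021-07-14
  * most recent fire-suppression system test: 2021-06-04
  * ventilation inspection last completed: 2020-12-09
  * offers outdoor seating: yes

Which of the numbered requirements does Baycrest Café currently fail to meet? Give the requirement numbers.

1, 2, 3, 5, 9

1. product liability coverage $725,000 < $800,000 → not met
2. condition 'serves alcohol' holds; open food-safety citations 2 > 1 → not met
3. fire-suppression system test 66 days ago vs limit 60 → not met
4. handwashing signage present → met
5. grease-trap servicing 584 days ago vs limit 540 → not met
6. condition 'seating capacity exceeds 50' does not hold → requirement n/a → met
7. ventilation inspection 243 days ago vs limit 270 → met
8. condition 'offers outdoor seating' holds; food-safety audit 26 days ago vs limit 30 → met
9. health inspection 132 days ago vs limit 120 → not met
Not met: 1, 2, 3, 5, 9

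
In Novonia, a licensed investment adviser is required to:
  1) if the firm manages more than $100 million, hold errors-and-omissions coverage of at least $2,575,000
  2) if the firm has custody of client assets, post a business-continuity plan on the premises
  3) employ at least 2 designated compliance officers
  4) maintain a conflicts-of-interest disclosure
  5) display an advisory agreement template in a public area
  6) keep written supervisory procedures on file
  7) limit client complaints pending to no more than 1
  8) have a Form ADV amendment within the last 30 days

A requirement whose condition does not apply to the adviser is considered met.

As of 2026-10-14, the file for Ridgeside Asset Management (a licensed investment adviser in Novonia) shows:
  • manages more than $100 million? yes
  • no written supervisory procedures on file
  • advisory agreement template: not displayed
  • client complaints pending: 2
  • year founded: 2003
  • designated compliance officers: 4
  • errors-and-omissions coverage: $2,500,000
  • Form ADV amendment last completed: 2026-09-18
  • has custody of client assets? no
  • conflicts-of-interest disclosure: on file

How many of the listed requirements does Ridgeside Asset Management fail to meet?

4

1. condition 'manages more than $100 million' holds; errors-and-omissions coverage $2,500,000 < $2,575,000 → not met
2. condition 'has custody of client assets' does not hold → requirement n/a → met
3. designated compliance officers 4 ≥ 2 → met
4. conflicts-of-interest disclosure present → met
5. advisory agreement template absent → not met
6. written supervisory procedures absent → not met
7. client complaints pending 2 > 1 → not met
8. Form ADV amendment 26 days ago vs limit 30 → met
Not met: 4 of 8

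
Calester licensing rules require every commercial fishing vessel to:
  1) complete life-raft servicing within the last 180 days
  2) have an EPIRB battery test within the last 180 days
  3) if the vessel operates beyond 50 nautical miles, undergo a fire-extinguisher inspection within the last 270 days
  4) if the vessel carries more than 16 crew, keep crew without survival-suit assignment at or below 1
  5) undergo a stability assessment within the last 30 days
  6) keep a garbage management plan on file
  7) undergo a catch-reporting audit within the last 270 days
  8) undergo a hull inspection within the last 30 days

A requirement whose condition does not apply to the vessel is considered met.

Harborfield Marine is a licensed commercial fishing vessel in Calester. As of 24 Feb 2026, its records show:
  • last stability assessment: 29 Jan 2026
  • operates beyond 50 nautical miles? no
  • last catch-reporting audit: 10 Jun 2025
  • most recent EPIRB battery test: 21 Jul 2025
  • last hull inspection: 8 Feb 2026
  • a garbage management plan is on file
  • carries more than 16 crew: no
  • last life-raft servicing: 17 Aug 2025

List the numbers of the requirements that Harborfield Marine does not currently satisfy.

1. life-raft servicing 191 days ago vs limit 180 → not met
2. EPIRB battery test 218 days ago vs limit 180 → not met
3. condition 'operates beyond 50 nautical miles' does not hold → requirement n/a → met
4. condition 'carries more than 16 crew' does not hold → requirement n/a → met
5. stability assessment 26 days ago vs limit 30 → met
6. garbage management plan present → met
7. catch-reporting audit 259 days ago vs limit 270 → met
8. hull inspection 16 days ago vs limit 30 → met
Not met: 1, 2

1, 2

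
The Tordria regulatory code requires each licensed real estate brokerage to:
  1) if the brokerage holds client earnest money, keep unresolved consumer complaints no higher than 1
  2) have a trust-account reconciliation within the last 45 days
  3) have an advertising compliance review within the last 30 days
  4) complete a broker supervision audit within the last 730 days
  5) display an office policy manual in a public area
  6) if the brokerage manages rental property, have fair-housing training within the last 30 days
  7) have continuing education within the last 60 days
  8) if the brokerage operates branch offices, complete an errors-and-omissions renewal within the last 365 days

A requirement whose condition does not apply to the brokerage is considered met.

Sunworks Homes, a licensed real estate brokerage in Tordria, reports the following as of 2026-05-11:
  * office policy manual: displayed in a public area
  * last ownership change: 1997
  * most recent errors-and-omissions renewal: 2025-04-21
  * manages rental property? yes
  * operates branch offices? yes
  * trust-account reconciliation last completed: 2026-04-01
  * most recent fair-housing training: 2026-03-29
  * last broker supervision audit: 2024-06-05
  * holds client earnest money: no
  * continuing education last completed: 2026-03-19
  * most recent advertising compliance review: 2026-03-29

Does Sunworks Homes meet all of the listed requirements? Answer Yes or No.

1. condition 'holds client earnest money' does not hold → requirement n/a → met
2. trust-account reconciliation 40 days ago vs limit 45 → met
3. advertising compliance review 43 days ago vs limit 30 → not met
4. broker supervision audit 705 days ago vs limit 730 → met
5. office policy manual present → met
6. condition 'manages rental property' holds; fair-housing training 43 days ago vs limit 30 → not met
7. continuing education 53 days ago vs limit 60 → met
8. condition 'operates branch offices' holds; errors-and-omissions renewal 385 days ago vs limit 365 → not met
Not met: 3, 6, 8

No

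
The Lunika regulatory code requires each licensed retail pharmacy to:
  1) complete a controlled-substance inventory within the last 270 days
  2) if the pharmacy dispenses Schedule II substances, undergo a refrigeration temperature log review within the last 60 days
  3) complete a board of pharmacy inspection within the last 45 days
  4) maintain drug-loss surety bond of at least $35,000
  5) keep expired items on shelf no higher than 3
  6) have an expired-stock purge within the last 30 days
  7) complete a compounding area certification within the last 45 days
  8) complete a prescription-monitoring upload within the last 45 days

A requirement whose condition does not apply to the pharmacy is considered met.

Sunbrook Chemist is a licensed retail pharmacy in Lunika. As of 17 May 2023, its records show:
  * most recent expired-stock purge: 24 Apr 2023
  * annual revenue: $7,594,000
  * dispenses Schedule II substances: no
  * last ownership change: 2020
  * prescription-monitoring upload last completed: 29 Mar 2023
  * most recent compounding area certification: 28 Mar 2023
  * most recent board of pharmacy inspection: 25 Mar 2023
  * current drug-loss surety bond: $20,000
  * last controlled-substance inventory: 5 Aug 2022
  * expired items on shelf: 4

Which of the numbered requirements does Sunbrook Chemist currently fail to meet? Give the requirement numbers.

1, 3, 4, 5, 7, 8

1. controlled-substance inventory 285 days ago vs limit 270 → not met
2. condition 'dispenses Schedule II substances' does not hold → requirement n/a → met
3. board of pharmacy inspection 53 days ago vs limit 45 → not met
4. drug-loss surety bond $20,000 < $35,000 → not met
5. expired items on shelf 4 > 3 → not met
6. expired-stock purge 23 days ago vs limit 30 → met
7. compounding area certification 50 days ago vs limit 45 → not met
8. prescription-monitoring upload 49 days ago vs limit 45 → not met
Not met: 1, 3, 4, 5, 7, 8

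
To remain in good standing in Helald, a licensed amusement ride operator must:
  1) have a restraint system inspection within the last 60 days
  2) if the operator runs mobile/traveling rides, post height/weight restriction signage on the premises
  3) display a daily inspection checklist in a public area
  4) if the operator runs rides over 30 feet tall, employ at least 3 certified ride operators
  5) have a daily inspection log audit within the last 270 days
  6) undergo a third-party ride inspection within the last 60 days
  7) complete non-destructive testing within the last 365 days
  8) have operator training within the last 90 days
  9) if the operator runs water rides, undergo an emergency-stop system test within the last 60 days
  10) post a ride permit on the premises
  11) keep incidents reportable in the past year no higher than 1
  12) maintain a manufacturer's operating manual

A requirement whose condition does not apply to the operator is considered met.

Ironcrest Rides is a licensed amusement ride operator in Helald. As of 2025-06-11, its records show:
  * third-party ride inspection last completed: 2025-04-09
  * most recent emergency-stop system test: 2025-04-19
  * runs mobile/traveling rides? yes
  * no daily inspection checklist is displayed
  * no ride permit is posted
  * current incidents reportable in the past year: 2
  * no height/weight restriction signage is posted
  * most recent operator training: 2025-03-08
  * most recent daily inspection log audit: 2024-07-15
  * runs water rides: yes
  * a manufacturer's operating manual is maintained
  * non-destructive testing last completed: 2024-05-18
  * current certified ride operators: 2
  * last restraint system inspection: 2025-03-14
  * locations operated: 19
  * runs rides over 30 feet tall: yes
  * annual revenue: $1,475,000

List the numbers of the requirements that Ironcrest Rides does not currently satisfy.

1. restraint system inspection 89 days ago vs limit 60 → not met
2. condition 'runs mobile/traveling rides' holds; height/weight restriction signage absent → not met
3. daily inspection checklist absent → not met
4. condition 'runs rides over 30 feet tall' holds; certified ride operators 2 < 3 → not met
5. daily inspection log audit 331 days ago vs limit 270 → not met
6. third-party ride inspection 63 days ago vs limit 60 → not met
7. non-destructive testing 389 days ago vs limit 365 → not met
8. operator training 95 days ago vs limit 90 → not met
9. condition 'runs water rides' holds; emergency-stop system test 53 days ago vs limit 60 → met
10. ride permit absent → not met
11. incidents reportable in the past year 2 > 1 → not met
12. manufacturer's operating manual present → met
Not met: 1, 2, 3, 4, 5, 6, 7, 8, 10, 11

1, 2, 3, 4, 5, 6, 7, 8, 10, 11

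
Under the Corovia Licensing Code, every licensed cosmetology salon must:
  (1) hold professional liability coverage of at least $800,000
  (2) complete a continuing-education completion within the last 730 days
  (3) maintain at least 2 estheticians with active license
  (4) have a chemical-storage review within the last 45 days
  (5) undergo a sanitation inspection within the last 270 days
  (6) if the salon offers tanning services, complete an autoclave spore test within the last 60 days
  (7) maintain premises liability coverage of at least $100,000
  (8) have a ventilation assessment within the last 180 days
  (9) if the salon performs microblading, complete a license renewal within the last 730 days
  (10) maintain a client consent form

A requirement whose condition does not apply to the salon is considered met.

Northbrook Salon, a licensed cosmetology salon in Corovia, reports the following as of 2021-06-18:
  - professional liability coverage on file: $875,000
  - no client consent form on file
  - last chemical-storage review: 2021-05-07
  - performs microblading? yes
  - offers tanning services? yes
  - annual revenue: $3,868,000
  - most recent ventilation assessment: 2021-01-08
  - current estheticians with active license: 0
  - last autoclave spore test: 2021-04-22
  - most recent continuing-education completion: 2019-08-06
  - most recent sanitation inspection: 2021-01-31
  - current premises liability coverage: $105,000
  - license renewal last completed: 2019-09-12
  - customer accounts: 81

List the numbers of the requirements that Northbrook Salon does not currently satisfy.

3, 10

1. professional liability coverage $875,000 ≥ $800,000 → met
2. continuing-education completion 682 days ago vs limit 730 → met
3. estheticians with active license 0 < 2 → not met
4. chemical-storage review 42 days ago vs limit 45 → met
5. sanitation inspection 138 days ago vs limit 270 → met
6. condition 'offers tanning services' holds; autoclave spore test 57 days ago vs limit 60 → met
7. premises liability coverage $105,000 ≥ $100,000 → met
8. ventilation assessment 161 days ago vs limit 180 → met
9. condition 'performs microblading' holds; license renewal 645 days ago vs limit 730 → met
10. client consent form absent → not met
Not met: 3, 10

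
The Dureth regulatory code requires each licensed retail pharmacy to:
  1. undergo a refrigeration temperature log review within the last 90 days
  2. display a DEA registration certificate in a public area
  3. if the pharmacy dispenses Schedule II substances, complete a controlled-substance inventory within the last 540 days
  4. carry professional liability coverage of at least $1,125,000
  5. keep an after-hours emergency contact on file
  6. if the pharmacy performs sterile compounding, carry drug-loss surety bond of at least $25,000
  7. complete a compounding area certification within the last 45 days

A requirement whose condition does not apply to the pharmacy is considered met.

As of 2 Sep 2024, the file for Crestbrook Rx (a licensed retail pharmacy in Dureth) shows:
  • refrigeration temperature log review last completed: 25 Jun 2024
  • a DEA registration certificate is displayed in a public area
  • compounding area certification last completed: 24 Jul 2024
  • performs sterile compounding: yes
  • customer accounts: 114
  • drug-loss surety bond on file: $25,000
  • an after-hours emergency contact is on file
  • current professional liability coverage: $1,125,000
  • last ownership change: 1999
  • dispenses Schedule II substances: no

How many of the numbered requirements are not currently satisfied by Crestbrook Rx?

1. refrigeration temperature log review 69 days ago vs limit 90 → met
2. DEA registration certificate present → met
3. condition 'dispenses Schedule II substances' does not hold → requirement n/a → met
4. professional liability coverage $1,125,000 ≥ $1,125,000 → met
5. after-hours emergency contact present → met
6. condition 'performs sterile compounding' holds; drug-loss surety bond $25,000 ≥ $25,000 → met
7. compounding area certification 40 days ago vs limit 45 → met
Not met: 0 of 7

0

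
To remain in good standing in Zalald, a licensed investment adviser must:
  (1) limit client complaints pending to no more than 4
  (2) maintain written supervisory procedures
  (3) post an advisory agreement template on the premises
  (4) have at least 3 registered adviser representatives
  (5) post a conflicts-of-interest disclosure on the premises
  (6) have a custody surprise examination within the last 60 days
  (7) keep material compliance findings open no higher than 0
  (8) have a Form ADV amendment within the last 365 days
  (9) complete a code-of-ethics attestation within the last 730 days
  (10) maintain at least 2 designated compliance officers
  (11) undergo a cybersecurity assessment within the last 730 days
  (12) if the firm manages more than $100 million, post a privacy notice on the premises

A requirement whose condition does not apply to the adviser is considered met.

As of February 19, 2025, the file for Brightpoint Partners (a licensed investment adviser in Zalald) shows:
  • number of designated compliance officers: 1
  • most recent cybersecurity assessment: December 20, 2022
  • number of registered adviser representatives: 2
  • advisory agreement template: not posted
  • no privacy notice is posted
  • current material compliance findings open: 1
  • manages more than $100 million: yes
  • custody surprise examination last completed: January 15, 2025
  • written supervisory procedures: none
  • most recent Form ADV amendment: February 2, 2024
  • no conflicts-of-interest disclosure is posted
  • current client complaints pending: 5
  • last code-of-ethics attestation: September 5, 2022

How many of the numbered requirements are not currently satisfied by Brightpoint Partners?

1. client complaints pending 5 > 4 → not met
2. written supervisory procedures absent → not met
3. advisory agreement template absent → not met
4. registered adviser representatives 2 < 3 → not met
5. conflicts-of-interest disclosure absent → not met
6. custody surprise examination 35 days ago vs limit 60 → met
7. material compliance findings open 1 > 0 → not met
8. Form ADV amendment 383 days ago vs limit 365 → not met
9. code-of-ethics attestation 898 days ago vs limit 730 → not met
10. designated compliance officers 1 < 2 → not met
11. cybersecurity assessment 792 days ago vs limit 730 → not met
12. condition 'manages more than $100 million' holds; privacy notice absent → not met
Not met: 11 of 12

11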